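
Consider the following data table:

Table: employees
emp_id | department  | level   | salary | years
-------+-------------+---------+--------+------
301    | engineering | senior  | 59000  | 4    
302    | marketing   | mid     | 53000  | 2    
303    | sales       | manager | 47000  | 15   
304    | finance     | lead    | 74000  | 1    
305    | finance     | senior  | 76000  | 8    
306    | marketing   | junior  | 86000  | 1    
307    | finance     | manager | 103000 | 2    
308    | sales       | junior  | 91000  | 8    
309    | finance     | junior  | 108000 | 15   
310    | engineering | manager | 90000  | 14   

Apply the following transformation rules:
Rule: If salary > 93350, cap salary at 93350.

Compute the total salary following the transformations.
762700

Step 1: 2 records have salary > 93350
Step 2: These records originally summed to 211000
Step 3: After capping: 2 × 93350 = 186700
Step 4: Unaffected records sum: 576000
Step 5: Final sum = 186700 + 576000 = 762700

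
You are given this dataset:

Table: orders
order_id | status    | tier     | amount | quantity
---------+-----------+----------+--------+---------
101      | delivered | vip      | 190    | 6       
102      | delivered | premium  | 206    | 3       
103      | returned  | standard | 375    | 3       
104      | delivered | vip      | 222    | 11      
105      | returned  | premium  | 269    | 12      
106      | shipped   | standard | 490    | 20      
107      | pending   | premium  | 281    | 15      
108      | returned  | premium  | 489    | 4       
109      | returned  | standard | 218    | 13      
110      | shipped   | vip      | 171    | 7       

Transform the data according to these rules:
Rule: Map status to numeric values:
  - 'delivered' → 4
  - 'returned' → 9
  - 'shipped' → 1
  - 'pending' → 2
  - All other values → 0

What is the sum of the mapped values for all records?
52

Step 1: Apply mapping to each record
Step 2: Count by status:
  'delivered': 3 records × 4 = 12
  'returned': 4 records × 9 = 36
  'shipped': 2 records × 1 = 2
  'pending': 1 records × 2 = 2
Step 3: Sum all mapped values = 52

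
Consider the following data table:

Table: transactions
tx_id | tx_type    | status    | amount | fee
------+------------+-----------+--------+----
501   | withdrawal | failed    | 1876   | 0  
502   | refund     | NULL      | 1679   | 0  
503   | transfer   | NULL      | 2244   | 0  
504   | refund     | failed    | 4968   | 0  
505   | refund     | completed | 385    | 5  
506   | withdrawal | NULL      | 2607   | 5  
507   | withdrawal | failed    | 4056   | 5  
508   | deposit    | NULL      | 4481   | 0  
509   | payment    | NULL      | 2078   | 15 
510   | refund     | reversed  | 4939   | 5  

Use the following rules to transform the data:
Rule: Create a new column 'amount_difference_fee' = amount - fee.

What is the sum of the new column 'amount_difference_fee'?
29278

Step 1: For each record, compute amount - fee
Example calculations:
  1876 - 0 = 1876
  1679 - 0 = 1679
  2244 - 0 = 2244
  ...
Step 2: Sum all derived values
Step 3: Total = 29278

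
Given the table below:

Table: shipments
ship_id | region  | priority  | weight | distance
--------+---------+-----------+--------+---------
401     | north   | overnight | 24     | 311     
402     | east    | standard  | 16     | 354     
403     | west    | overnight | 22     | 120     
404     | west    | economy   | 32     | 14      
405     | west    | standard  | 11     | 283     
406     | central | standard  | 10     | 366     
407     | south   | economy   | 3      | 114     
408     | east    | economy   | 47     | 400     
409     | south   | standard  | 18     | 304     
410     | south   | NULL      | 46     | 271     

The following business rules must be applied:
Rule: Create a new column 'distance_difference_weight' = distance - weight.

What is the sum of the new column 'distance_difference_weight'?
2308

Step 1: For each record, compute distance - weight
Example calculations:
  311 - 24 = 287
  354 - 16 = 338
  120 - 22 = 98
  ...
Step 2: Sum all derived values
Step 3: Total = 2308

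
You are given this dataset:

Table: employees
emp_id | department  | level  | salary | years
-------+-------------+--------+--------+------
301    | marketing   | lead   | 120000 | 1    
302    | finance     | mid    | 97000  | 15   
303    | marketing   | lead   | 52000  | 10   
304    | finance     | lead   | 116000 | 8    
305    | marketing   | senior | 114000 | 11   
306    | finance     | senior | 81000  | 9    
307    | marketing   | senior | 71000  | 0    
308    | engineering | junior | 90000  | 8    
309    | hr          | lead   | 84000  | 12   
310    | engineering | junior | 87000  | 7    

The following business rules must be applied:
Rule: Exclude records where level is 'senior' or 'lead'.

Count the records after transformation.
3

Step 1: Count records to exclude
  - 3 (senior) + 4 (lead) = 7 records
Step 2: Total records: 10
Step 3: Remaining = 10 - 7 = 3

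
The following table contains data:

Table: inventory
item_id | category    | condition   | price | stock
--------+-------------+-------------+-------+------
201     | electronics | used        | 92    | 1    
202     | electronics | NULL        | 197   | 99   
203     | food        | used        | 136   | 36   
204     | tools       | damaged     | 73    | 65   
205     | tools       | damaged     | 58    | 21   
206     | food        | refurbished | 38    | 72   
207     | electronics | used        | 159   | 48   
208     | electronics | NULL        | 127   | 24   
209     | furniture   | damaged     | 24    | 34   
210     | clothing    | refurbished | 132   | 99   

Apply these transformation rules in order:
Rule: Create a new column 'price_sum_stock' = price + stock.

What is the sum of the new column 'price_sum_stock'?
1535

Step 1: For each record, compute price + stock
Example calculations:
  92 + 1 = 93
  197 + 99 = 296
  136 + 36 = 172
  ...
Step 2: Sum all derived values
Step 3: Total = 1535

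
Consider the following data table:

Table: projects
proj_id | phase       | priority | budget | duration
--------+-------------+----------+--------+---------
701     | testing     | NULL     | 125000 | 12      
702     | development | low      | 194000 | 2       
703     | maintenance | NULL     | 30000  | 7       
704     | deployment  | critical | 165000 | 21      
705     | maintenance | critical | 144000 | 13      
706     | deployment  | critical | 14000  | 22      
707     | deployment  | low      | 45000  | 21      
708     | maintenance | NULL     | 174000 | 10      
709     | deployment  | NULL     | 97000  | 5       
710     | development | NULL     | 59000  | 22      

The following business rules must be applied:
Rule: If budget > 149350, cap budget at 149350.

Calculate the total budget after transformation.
962050

Step 1: 3 records have budget > 149350
Step 2: These records originally summed to 533000
Step 3: After capping: 3 × 149350 = 448050
Step 4: Unaffected records sum: 514000
Step 5: Final sum = 448050 + 514000 = 962050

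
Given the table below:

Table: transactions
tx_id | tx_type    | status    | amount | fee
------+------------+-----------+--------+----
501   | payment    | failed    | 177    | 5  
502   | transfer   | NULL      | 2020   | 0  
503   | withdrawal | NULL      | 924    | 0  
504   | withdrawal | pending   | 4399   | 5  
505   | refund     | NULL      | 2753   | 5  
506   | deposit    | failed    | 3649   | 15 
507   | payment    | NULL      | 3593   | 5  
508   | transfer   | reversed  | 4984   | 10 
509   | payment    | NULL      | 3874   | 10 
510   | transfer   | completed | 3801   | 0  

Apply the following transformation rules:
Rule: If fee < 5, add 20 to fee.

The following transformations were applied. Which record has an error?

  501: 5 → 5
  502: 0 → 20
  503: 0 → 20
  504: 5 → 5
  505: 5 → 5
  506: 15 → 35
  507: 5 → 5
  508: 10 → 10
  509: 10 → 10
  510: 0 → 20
Record 506 has an error. The correct transformed value should be 15, not 35.

Step 1: Check each record against the rule
Step 2: Record 506 has fee = 15
Step 3: Since 15 >= 5, the bonus should not have been applied
Step 4: Correct value = 15, but claimed value = 35
Conclusion: Record 506 has the error.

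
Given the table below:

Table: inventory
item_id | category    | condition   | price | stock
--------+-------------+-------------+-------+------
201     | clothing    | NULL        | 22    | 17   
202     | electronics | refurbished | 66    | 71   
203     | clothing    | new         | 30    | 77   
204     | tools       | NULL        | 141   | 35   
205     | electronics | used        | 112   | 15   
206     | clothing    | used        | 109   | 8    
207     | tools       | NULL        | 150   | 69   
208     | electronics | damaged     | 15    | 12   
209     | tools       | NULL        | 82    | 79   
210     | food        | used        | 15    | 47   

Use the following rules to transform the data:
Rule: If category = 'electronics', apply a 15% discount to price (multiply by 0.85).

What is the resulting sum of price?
713.05

Step 1: Records with category = 'electronics' have total price = 193
Step 2: Apply multiplier: 193 × 0.85 = 164.05
Step 3: Other records total: 549
Step 4: Final sum = 164.05 + 549 = 713.05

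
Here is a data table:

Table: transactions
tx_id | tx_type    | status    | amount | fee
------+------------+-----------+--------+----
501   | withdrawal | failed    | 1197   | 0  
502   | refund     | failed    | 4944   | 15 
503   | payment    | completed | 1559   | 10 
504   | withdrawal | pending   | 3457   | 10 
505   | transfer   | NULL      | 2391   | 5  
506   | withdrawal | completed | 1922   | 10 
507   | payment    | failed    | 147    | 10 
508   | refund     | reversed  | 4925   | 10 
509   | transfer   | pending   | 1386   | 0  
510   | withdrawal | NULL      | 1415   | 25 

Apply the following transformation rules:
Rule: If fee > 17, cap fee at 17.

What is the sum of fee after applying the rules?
87

Step 1: 1 records have fee > 17
Step 2: These records originally summed to 25
Step 3: After capping: 1 × 17 = 17
Step 4: Unaffected records sum: 70
Step 5: Final sum = 17 + 70 = 87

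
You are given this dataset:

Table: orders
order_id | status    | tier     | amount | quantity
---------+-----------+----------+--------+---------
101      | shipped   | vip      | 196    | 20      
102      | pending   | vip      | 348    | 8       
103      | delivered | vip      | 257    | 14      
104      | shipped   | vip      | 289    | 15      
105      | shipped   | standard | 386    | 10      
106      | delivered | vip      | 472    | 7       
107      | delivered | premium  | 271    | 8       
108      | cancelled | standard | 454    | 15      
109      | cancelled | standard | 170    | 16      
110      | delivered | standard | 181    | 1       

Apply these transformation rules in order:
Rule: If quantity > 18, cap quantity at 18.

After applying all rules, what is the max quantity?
18

Step 1: Original maximum quantity = 20
Step 2: Apply cap at 18
Step 3: 1 records had quantity > 18 and were capped
Step 4: Maximum after transformation = 18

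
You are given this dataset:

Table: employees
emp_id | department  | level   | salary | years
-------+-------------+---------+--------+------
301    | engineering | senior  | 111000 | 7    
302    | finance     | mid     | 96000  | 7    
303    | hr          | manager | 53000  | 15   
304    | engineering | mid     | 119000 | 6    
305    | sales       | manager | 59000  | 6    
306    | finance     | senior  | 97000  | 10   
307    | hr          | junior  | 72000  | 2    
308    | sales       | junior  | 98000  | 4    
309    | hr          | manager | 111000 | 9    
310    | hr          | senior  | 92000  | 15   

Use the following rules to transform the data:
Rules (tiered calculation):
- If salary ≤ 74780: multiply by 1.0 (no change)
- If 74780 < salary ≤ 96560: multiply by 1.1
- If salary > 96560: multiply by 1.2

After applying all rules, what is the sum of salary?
1034000.0

Step 1: Tier 1 (salary ≤ 74780): 3 records, sum = 184000 × 1.0 = 184000.0
Step 2: Tier 2 (74780 < salary ≤ 96560): 2 records, sum = 188000 × 1.1 = 206800.0
Step 3: Tier 3 (salary > 96560): 5 records, sum = 536000 × 1.2 = 643200.0
Step 4: Final sum = 184000.0 + 206800.0 + 643200.0 = 1034000.0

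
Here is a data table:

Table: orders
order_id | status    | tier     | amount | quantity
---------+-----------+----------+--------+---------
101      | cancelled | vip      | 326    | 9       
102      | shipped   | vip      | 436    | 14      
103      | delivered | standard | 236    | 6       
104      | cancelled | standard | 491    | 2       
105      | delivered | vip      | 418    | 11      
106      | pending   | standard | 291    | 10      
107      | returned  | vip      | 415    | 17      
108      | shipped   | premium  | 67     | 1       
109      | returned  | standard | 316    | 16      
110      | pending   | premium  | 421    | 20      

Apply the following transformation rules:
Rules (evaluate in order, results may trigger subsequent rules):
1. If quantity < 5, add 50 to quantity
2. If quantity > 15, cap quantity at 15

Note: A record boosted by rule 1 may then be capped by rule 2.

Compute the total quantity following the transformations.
125

Step 1: Apply rule 1 to records with quantity < 5
  - 2 records get bonus of 50
  - Of these, 2 records then exceed 15 and get capped
Step 2: Apply rule 2 to records with quantity > 15
  - 3 records (original) are capped
Step 3: Calculate final sum = 125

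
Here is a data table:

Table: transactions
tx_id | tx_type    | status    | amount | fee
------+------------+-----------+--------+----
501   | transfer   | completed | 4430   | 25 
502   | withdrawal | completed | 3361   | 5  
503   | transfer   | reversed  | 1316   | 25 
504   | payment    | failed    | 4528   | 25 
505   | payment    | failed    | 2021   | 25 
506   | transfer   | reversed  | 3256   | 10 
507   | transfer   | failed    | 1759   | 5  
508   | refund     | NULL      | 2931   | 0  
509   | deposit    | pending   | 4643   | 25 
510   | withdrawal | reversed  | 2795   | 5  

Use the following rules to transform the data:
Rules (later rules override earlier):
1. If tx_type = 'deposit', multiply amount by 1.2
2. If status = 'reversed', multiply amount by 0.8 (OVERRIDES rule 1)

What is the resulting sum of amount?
30495.2

Step 1: Rule 2 takes priority for records with status = 'reversed'
  - 3 records: 7367 × 0.8 = 5893.6
Step 2: Rule 1 applies to remaining records with tx_type = 'deposit'
  - 1 records: 4643 × 1.2 = 5571.6
Step 3: Other records unchanged: 19030
Step 4: Final sum = 5893.6 + 5571.6 + 19030 = 30495.2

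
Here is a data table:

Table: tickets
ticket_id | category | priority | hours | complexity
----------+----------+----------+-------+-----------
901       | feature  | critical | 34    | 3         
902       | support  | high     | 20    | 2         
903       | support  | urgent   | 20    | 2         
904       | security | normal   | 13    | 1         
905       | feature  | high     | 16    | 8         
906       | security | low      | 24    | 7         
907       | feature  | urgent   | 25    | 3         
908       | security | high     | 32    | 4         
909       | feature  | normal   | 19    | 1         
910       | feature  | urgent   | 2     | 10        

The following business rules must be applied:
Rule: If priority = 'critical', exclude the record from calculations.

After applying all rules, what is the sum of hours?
171

Step 1: Identify records where priority = 'critical'
Step 2: The excluded records sum to 34
Step 3: Original total hours = 205
Step 4: Remaining total = 205 - 34 = 171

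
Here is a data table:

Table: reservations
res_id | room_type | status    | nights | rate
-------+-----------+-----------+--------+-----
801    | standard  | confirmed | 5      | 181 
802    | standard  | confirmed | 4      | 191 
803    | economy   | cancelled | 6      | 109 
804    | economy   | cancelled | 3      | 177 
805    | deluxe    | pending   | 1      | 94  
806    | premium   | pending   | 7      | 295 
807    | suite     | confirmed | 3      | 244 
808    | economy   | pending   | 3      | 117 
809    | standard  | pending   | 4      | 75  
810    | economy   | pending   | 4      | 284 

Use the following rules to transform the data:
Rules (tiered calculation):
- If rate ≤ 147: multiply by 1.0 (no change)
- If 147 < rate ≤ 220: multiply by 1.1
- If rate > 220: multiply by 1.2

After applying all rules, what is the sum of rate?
1986.5

Step 1: Tier 1 (rate ≤ 147): 4 records, sum = 395 × 1.0 = 395.0
Step 2: Tier 2 (147 < rate ≤ 220): 3 records, sum = 549 × 1.1 = 603.9
Step 3: Tier 3 (rate > 220): 3 records, sum = 823 × 1.2 = 987.6
Step 4: Final sum = 395.0 + 603.9 + 987.6 = 1986.5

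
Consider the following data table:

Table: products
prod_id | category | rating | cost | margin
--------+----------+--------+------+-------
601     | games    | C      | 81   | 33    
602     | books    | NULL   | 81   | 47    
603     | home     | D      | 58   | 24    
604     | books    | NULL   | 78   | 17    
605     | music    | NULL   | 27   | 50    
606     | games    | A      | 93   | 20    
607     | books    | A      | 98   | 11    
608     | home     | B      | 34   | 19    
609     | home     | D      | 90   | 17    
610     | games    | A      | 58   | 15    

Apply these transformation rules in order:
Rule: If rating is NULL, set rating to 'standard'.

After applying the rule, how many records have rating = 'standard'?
3

Step 1: Count records where rating IS NULL
Step 2: Found 3 records with NULL rating
Step 3: These records will have rating set to 'standard'
Step 4: Records already having rating = 'standard': 0
Step 5: Answer: 3 + 0 = 3 records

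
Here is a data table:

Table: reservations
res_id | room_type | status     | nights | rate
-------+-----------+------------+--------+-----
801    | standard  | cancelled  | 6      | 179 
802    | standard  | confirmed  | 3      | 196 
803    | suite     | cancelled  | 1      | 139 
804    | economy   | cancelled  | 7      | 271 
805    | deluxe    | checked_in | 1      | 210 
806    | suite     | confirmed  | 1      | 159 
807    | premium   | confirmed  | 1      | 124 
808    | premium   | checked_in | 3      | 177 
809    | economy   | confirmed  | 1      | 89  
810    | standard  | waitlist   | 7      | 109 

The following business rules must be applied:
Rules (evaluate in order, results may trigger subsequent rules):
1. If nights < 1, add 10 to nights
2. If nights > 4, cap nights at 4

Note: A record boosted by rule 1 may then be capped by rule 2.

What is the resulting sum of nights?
23

Step 1: Apply rule 1 to records with nights < 1
  - 0 records get bonus of 10
  - Of these, 0 records then exceed 4 and get capped
Step 2: Apply rule 2 to records with nights > 4
  - 3 records (original) are capped
Step 3: Calculate final sum = 23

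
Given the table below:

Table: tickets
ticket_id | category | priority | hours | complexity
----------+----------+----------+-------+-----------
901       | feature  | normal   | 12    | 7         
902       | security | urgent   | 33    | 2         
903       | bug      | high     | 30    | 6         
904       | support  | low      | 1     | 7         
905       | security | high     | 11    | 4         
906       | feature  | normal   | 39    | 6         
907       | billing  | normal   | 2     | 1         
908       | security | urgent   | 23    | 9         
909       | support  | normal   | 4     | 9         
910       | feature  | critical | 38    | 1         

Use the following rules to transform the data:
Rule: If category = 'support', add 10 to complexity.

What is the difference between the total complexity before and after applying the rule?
20

Step 1: Original sum of complexity = 52
Step 2: 2 records have category = 'support'
Step 3: Each affected record changes by 10
Step 4: Total change = 2 × 10 = 20
Step 5: New sum = 52 + 20 = 72
Step 6: Difference = |72 - 52| = 20
        (Sum increased by 20)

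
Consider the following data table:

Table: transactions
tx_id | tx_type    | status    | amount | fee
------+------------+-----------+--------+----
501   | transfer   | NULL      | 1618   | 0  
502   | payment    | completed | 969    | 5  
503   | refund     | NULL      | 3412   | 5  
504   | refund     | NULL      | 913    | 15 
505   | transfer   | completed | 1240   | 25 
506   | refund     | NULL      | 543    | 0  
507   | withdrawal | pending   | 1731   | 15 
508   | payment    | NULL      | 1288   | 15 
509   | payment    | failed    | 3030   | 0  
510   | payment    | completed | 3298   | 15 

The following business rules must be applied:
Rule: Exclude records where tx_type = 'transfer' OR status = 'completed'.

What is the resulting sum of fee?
50

Step 1: Find records where tx_type = 'transfer' OR status = 'completed'
Step 2: 4 records match, summing to 45
Step 3: Original sum: 95
Step 4: Remaining sum = 95 - 45 = 50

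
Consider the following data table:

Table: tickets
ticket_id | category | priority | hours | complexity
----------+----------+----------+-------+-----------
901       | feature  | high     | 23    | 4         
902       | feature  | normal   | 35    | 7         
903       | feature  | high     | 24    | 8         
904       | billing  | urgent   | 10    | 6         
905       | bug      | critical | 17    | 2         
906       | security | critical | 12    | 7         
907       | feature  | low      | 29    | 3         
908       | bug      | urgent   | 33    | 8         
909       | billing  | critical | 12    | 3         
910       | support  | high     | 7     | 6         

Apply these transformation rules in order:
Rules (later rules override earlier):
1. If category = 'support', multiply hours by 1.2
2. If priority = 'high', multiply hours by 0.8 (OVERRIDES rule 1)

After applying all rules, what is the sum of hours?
191.2

Step 1: Rule 2 takes priority for records with priority = 'high'
  - 3 records: 54 × 0.8 = 43.2
Step 2: Rule 1 applies to remaining records with category = 'support'
  - 0 records: 0 × 1.2 = 0.0
Step 3: Other records unchanged: 148
Step 4: Final sum = 43.2 + 0.0 + 148 = 191.2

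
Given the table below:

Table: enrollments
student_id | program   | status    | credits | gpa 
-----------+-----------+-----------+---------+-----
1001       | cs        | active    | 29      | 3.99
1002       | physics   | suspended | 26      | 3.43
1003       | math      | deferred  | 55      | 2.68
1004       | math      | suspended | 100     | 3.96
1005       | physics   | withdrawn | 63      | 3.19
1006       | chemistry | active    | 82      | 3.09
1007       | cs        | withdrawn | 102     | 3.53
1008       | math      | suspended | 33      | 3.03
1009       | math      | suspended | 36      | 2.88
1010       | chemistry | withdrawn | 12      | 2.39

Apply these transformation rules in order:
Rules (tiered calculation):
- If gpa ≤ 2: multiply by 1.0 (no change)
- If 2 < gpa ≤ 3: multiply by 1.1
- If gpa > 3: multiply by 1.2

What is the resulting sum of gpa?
37.81

Step 1: Tier 1 (gpa ≤ 2): 0 records, sum = 0 × 1.0 = 0.0
Step 2: Tier 2 (2 < gpa ≤ 3): 3 records, sum = 7.95 × 1.1 = 8.75
Step 3: Tier 3 (gpa > 3): 7 records, sum = 24.22 × 1.2 = 29.06
Step 4: Final sum = 0.0 + 8.75 + 29.06 = 37.81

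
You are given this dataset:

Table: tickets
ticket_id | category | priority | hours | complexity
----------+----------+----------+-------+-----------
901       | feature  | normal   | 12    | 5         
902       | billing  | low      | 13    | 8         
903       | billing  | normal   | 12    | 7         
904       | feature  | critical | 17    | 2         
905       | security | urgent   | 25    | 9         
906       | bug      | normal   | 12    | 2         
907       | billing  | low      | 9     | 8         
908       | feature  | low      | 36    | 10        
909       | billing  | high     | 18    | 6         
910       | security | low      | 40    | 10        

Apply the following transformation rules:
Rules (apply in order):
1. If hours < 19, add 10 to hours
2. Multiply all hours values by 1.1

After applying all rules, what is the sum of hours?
290.4

Step 1: Apply Rule 1 - Add 10 to records with hours < 19
  - 7 records affected: 93 + (7 × 10) = 163
  - Unaffected records: 101
  - Sum after Rule 1: 264
Step 2: Apply Rule 2 - Multiply all by 1.1
  - 264 × 1.1 = 290.4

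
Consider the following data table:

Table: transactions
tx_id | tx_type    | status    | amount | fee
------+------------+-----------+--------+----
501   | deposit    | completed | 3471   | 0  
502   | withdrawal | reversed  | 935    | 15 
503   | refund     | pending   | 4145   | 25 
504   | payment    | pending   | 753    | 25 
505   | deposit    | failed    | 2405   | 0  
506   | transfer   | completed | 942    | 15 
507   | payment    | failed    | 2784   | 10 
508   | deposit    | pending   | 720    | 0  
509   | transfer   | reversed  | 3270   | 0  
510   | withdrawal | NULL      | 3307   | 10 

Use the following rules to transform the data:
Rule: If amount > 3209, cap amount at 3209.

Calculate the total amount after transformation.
21375

Step 1: 4 records have amount > 3209
Step 2: These records originally summed to 14193
Step 3: After capping: 4 × 3209 = 12836
Step 4: Unaffected records sum: 8539
Step 5: Final sum = 12836 + 8539 = 21375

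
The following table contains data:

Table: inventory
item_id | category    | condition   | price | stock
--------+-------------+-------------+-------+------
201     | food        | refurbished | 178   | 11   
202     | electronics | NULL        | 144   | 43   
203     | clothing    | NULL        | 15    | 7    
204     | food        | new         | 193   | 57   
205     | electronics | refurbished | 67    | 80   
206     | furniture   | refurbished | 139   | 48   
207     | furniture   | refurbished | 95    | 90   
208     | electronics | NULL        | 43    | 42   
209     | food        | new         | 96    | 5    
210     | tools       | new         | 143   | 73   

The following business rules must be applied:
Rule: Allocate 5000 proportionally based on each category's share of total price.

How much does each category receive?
clothing: 67.39, electronics: 1141.06, food: 2097.93, furniture: 1051.21, tools: 642.41

Step 1: Calculate total price = 1113
Step 2: Calculate each category's proportion:
  clothing: 15/1113 = 1.35% → 67.39
  electronics: 254/1113 = 22.82% → 1141.06
  food: 467/1113 = 41.96% → 2097.93
  furniture: 234/1113 = 21.02% → 1051.21
  tools: 143/1113 = 12.85% → 642.41
Step 3: Verify: sum of allocations ≈ 5000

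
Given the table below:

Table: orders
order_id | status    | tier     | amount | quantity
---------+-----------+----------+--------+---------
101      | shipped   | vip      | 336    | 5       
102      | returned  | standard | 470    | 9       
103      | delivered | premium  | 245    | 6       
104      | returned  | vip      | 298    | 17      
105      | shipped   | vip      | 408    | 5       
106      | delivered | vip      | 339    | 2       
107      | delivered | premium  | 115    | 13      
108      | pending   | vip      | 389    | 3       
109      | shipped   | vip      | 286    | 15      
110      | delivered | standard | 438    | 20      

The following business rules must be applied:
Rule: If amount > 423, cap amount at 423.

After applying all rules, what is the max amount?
423

Step 1: Original maximum amount = 470
Step 2: Apply cap at 423
Step 3: 2 records had amount > 423 and were capped
Step 4: Maximum after transformation = 423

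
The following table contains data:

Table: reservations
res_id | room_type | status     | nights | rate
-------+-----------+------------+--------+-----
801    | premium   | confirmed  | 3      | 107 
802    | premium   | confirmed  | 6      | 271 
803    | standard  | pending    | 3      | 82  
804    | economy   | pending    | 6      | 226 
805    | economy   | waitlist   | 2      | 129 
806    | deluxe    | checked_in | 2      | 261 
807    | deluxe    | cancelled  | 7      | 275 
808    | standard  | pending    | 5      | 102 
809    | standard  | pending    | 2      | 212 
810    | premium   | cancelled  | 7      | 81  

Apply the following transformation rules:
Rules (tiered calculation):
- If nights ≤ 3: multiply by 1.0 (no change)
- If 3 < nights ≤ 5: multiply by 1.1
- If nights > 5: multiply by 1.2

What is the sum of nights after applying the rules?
48.7

Step 1: Tier 1 (nights ≤ 3): 5 records, sum = 12 × 1.0 = 12.0
Step 2: Tier 2 (3 < nights ≤ 5): 1 records, sum = 5 × 1.1 = 5.5
Step 3: Tier 3 (nights > 5): 4 records, sum = 26 × 1.2 = 31.2
Step 4: Final sum = 12.0 + 5.5 + 31.2 = 48.7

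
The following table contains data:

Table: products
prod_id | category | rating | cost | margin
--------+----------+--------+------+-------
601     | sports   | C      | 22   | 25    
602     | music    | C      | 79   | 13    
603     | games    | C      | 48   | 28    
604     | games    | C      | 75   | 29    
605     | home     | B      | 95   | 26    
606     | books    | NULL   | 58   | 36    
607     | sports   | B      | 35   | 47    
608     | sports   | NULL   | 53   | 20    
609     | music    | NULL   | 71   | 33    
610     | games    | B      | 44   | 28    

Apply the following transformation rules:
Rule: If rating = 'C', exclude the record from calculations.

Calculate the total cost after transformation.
356

Step 1: Identify records where rating = 'C'
Step 2: The excluded records sum to 224
Step 3: Original total cost = 580
Step 4: Remaining total = 580 - 224 = 356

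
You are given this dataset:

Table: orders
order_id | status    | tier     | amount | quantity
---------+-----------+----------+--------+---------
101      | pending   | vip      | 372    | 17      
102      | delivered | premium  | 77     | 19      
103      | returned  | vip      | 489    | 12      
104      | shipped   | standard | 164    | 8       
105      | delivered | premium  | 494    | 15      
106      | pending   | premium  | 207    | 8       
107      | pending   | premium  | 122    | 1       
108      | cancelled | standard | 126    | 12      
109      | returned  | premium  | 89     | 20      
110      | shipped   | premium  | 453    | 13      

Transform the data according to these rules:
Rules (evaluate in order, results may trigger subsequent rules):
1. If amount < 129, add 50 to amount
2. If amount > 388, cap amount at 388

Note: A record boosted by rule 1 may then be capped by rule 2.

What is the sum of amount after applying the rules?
2521

Step 1: Apply rule 1 to records with amount < 129
  - 4 records get bonus of 50
  - Of these, 0 records then exceed 388 and get capped
Step 2: Apply rule 2 to records with amount > 388
  - 3 records (original) are capped
Step 3: Calculate final sum = 2521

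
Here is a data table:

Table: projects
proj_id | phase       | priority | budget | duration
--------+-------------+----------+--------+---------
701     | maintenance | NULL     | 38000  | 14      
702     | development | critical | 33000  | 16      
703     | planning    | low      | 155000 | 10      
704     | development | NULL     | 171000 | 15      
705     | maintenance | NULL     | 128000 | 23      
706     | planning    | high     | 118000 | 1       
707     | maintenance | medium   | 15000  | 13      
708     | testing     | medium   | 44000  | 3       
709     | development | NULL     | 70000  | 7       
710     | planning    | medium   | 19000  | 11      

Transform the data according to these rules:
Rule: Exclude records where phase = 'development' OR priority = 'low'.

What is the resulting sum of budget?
362000

Step 1: Find records where phase = 'development' OR priority = 'low'
Step 2: 4 records match, summing to 429000
Step 3: Original sum: 791000
Step 4: Remaining sum = 791000 - 429000 = 362000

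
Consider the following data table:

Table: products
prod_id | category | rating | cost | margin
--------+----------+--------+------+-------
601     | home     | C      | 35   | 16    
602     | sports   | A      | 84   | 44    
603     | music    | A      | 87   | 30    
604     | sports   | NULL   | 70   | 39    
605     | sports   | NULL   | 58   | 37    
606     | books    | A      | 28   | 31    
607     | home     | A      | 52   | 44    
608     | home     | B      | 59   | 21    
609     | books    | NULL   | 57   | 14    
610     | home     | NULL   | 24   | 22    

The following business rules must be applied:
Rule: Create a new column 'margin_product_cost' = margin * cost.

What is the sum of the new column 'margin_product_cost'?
17463

Step 1: For each record, compute margin * cost
Example calculations:
  16 * 35 = 560
  44 * 84 = 3696
  30 * 87 = 2610
  ...
Step 2: Sum all derived values
Step 3: Total = 17463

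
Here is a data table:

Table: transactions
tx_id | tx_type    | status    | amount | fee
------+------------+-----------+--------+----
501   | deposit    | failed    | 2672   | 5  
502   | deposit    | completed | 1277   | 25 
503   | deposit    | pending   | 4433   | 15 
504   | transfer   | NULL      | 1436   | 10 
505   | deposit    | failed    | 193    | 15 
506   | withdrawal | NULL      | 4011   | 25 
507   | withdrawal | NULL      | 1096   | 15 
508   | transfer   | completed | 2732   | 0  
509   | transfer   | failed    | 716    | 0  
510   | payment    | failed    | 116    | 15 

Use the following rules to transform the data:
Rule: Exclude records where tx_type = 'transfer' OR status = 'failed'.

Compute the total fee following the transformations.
80

Step 1: Find records where tx_type = 'transfer' OR status = 'failed'
Step 2: 6 records match, summing to 45
Step 3: Original sum: 125
Step 4: Remaining sum = 125 - 45 = 80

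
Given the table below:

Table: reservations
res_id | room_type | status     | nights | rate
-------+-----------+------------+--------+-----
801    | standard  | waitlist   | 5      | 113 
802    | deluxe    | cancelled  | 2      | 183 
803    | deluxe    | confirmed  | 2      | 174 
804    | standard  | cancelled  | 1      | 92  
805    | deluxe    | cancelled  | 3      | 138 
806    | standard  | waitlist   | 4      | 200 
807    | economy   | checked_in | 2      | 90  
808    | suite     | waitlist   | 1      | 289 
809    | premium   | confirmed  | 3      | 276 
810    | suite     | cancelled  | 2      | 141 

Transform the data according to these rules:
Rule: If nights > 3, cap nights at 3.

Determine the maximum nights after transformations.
3

Step 1: Original maximum nights = 5
Step 2: Apply cap at 3
Step 3: 2 records had nights > 3 and were capped
Step 4: Maximum after transformation = 3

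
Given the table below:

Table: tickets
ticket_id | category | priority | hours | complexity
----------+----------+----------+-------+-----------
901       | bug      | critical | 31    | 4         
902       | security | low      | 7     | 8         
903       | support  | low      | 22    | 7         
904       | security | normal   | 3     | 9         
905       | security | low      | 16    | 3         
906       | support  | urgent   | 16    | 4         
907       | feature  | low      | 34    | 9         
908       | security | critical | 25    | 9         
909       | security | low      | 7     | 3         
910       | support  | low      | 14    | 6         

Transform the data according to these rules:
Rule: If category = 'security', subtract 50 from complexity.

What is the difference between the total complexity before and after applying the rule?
250

Step 1: Original sum of complexity = 62
Step 2: 5 records have category = 'security'
Step 3: Each affected record changes by -50
Step 4: Total change = 5 × -50 = -250
Step 5: New sum = 62 + -250 = -188
Step 6: Difference = |-188 - 62| = 250
        (Sum decreased by 250)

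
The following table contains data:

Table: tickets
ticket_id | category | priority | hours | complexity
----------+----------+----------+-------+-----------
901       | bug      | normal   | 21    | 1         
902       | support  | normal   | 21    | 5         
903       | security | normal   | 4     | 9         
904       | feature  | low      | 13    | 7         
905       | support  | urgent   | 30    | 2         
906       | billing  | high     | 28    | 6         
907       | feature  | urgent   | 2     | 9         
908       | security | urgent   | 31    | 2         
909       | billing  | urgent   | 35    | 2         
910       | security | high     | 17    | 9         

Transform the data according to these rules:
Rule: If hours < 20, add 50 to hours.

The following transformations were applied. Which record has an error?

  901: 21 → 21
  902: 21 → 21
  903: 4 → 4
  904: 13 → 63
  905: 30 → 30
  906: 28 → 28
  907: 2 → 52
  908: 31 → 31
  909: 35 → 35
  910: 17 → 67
Record 903 has an error. The correct transformed value should be 54, not 4.

Step 1: Check each record against the rule
Step 2: Record 903 has hours = 4
Step 3: Since 4 < 20, the bonus should have been applied
Step 4: Correct value = 54, but claimed value = 4
Conclusion: Record 903 has the error.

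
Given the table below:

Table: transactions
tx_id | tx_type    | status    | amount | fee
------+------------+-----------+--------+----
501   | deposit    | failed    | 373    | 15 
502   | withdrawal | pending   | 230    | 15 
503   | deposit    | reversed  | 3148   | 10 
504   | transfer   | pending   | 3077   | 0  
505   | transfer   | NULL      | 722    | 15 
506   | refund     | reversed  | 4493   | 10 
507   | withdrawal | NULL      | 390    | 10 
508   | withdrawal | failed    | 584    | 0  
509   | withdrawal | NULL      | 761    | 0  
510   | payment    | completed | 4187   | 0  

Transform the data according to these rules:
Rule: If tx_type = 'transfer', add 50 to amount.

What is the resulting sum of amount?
18065

Step 1: Count records where tx_type = 'transfer': 2
Step 2: Total bonus added: 2 × 50 = 100
Step 3: Original sum of amount: 17965
Step 4: Final sum = 17965 + 100 = 18065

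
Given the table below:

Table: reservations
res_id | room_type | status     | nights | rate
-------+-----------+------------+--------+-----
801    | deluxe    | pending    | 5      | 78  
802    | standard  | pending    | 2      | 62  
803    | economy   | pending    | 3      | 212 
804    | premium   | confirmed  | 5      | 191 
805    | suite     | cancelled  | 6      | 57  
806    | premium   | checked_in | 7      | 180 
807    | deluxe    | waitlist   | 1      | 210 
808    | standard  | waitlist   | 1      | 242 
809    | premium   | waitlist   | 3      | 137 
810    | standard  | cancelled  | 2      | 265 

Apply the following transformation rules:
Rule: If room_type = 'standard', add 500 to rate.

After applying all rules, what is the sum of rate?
3134

Step 1: Count records where room_type = 'standard': 3
Step 2: Total bonus added: 3 × 500 = 1500
Step 3: Original sum of rate: 1634
Step 4: Final sum = 1634 + 1500 = 3134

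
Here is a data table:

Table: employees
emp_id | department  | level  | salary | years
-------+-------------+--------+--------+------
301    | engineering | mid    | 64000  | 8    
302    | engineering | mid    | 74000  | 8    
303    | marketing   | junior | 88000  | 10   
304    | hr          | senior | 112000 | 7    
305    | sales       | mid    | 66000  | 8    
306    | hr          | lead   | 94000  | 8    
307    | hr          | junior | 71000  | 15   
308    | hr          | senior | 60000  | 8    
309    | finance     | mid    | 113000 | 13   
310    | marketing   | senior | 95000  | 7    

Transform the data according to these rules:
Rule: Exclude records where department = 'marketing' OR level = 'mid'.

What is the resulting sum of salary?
337000

Step 1: Find records where department = 'marketing' OR level = 'mid'
Step 2: 6 records match, summing to 500000
Step 3: Original sum: 837000
Step 4: Remaining sum = 837000 - 500000 = 337000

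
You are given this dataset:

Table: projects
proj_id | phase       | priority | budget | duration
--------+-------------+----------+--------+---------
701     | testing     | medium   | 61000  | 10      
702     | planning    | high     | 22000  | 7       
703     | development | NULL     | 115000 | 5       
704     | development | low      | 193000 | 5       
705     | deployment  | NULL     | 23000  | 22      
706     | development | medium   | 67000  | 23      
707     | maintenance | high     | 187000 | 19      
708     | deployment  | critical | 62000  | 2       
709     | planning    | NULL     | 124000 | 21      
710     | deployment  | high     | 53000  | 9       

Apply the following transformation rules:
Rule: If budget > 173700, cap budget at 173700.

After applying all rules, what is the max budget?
173700

Step 1: Original maximum budget = 193000
Step 2: Apply cap at 173700
Step 3: 2 records had budget > 173700 and were capped
Step 4: Maximum after transformation = 173700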